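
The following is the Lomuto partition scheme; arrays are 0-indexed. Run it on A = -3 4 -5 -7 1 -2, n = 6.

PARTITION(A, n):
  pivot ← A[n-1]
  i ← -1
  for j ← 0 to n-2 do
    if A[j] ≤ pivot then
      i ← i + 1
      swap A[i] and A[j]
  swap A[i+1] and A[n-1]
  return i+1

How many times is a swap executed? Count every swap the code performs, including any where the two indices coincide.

pivot=-2, i=-1
j=0: -3≤-2, i=0, swap(0,0) ⇒ -3 4 -5 -7 1 -2
j=1: 4>-2, skip
j=2: -5≤-2, i=1, swap(1,2) ⇒ -3 -5 4 -7 1 -2
j=3: -7≤-2, i=2, swap(2,3) ⇒ -3 -5 -7 4 1 -2
j=4: 1>-2, skip
swap(3,5) ⇒ -3 -5 -7 -2 1 4; return 3

4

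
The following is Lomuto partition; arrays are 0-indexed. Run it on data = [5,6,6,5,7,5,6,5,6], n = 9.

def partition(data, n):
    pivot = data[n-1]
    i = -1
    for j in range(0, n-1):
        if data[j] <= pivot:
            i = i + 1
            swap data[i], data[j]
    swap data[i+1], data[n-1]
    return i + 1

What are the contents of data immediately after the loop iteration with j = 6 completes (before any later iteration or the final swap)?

pivot = data[8] = 6; i = -1
j=0: data[0]=5 ≤ 6 → i=0, swap data[0],data[0] (no change) → [5,6,6,5,7,5,6,5,6]
j=1: data[1]=6 ≤ 6 → i=1, swap data[1],data[1] (no change) → [5,6,6,5,7,5,6,5,6]
j=2: data[2]=6 ≤ 6 → i=2, swap data[2],data[2] (no change) → [5,6,6,5,7,5,6,5,6]
j=3: data[3]=5 ≤ 6 → i=3, swap data[3],data[3] (no change) → [5,6,6,5,7,5,6,5,6]
j=4: data[4]=7 > 6 → no swap
j=5: data[5]=5 ≤ 6 → i=4, swap data[4],data[5] → [5,6,6,5,5,7,6,5,6]
j=6: data[6]=6 ≤ 6 → i=5, swap data[5],data[6] → [5,6,6,5,5,6,7,5,6]
(after j=6) data = [5,6,6,5,5,6,7,5,6]

[5,6,6,5,5,6,7,5,6]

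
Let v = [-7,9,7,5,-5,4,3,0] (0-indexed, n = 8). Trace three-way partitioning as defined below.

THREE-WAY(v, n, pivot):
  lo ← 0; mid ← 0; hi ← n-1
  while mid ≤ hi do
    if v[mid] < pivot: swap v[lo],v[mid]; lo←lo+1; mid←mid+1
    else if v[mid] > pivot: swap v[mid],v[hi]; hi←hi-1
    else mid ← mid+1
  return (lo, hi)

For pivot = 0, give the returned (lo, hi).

(2, 2)

lo=0 mid=0 hi=7
-7<0: swap(0,0), lo=1 mid=1 ⇒ [-7,9,7,5,-5,4,3,0]
9>0: swap(1,7), hi=6 ⇒ [-7,0,7,5,-5,4,3,9]
0=0: mid=2
7>0: swap(2,6), hi=5 ⇒ [-7,0,3,5,-5,4,7,9]
3>0: swap(2,5), hi=4 ⇒ [-7,0,4,5,-5,3,7,9]
4>0: swap(2,4), hi=3 ⇒ [-7,0,-5,5,4,3,7,9]
-5<0: swap(1,2), lo=2 mid=3 ⇒ [-7,-5,0,5,4,3,7,9]
5>0: swap(3,3), hi=2 ⇒ [-7,-5,0,5,4,3,7,9]
done. lo=2 hi=2; v=[-7,-5,0,5,4,3,7,9]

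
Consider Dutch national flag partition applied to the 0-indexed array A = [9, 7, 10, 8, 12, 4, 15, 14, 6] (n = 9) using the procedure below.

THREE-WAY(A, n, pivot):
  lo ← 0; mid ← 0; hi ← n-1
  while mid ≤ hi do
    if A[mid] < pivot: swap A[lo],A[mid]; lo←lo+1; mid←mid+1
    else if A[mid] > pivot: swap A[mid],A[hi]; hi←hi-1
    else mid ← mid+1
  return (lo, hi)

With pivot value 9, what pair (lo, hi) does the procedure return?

(4, 4)

lo=0 mid=0 hi=8
9=9: mid=1
7<9: swap(0,1), lo=1 mid=2 ⇒ [7, 9, 10, 8, 12, 4, 15, 14, 6]
10>9: swap(2,8), hi=7 ⇒ [7, 9, 6, 8, 12, 4, 15, 14, 10]
6<9: swap(1,2), lo=2 mid=3 ⇒ [7, 6, 9, 8, 12, 4, 15, 14, 10]
8<9: swap(2,3), lo=3 mid=4 ⇒ [7, 6, 8, 9, 12, 4, 15, 14, 10]
12>9: swap(4,7), hi=6 ⇒ [7, 6, 8, 9, 14, 4, 15, 12, 10]
14>9: swap(4,6), hi=5 ⇒ [7, 6, 8, 9, 15, 4, 14, 12, 10]
15>9: swap(4,5), hi=4 ⇒ [7, 6, 8, 9, 4, 15, 14, 12, 10]
4<9: swap(3,4), lo=4 mid=5 ⇒ [7, 6, 8, 4, 9, 15, 14, 12, 10]
done. lo=4 hi=4; A=[7, 6, 8, 4, 9, 15, 14, 12, 10]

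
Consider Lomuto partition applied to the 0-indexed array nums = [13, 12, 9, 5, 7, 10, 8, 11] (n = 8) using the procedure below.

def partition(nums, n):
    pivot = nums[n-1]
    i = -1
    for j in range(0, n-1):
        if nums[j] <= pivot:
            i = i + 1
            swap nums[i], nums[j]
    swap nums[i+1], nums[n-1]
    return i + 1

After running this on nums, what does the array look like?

[9, 5, 7, 10, 8, 11, 13, 12]

pivot = nums[7] = 11; i = -1
j=0: nums[0]=13 > 11 → no swap
j=1: nums[1]=12 > 11 → no swap
j=2: nums[2]=9 ≤ 11 → i=0, swap nums[0],nums[2] → [9, 12, 13, 5, 7, 10, 8, 11]
j=3: nums[3]=5 ≤ 11 → i=1, swap nums[1],nums[3] → [9, 5, 13, 12, 7, 10, 8, 11]
j=4: nums[4]=7 ≤ 11 → i=2, swap nums[2],nums[4] → [9, 5, 7, 12, 13, 10, 8, 11]
j=5: nums[5]=10 ≤ 11 → i=3, swap nums[3],nums[5] → [9, 5, 7, 10, 13, 12, 8, 11]
j=6: nums[6]=8 ≤ 11 → i=4, swap nums[4],nums[6] → [9, 5, 7, 10, 8, 12, 13, 11]
final swap nums[5],nums[7] → [9, 5, 7, 10, 8, 11, 13, 12]; return 5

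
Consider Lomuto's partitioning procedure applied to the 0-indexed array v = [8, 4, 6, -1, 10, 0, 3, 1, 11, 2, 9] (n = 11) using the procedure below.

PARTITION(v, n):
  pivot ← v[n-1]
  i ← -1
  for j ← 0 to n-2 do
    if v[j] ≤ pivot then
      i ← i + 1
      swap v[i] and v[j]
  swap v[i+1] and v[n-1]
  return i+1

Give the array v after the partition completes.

pivot = v[10] = 9; i = -1
j=0: v[0]=8 ≤ 9 → i=0, swap v[0],v[0] (no change) → [8, 4, 6, -1, 10, 0, 3, 1, 11, 2, 9]
j=1: v[1]=4 ≤ 9 → i=1, swap v[1],v[1] (no change) → [8, 4, 6, -1, 10, 0, 3, 1, 11, 2, 9]
j=2: v[2]=6 ≤ 9 → i=2, swap v[2],v[2] (no change) → [8, 4, 6, -1, 10, 0, 3, 1, 11, 2, 9]
j=3: v[3]=-1 ≤ 9 → i=3, swap v[3],v[3] (no change) → [8, 4, 6, -1, 10, 0, 3, 1, 11, 2, 9]
j=4: v[4]=10 > 9 → no swap
j=5: v[5]=0 ≤ 9 → i=4, swap v[4],v[5] → [8, 4, 6, -1, 0, 10, 3, 1, 11, 2, 9]
j=6: v[6]=3 ≤ 9 → i=5, swap v[5],v[6] → [8, 4, 6, -1, 0, 3, 10, 1, 11, 2, 9]
j=7: v[7]=1 ≤ 9 → i=6, swap v[6],v[7] → [8, 4, 6, -1, 0, 3, 1, 10, 11, 2, 9]
j=8: v[8]=11 > 9 → no swap
j=9: v[9]=2 ≤ 9 → i=7, swap v[7],v[9] → [8, 4, 6, -1, 0, 3, 1, 2, 11, 10, 9]
final swap v[8],v[10] → [8, 4, 6, -1, 0, 3, 1, 2, 9, 10, 11]; return 8

[8, 4, 6, -1, 0, 3, 1, 2, 9, 10, 11]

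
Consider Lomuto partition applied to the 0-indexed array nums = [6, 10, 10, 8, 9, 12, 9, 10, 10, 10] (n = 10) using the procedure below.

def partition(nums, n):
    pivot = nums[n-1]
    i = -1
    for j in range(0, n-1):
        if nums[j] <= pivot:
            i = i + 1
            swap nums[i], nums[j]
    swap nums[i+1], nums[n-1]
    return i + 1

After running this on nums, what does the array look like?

[6, 10, 10, 8, 9, 9, 10, 10, 10, 12]

pivot = nums[9] = 10; i = -1
j=0: nums[0]=6 ≤ 10 → i=0, swap nums[0],nums[0] (no change) → [6, 10, 10, 8, 9, 12, 9, 10, 10, 10]
j=1: nums[1]=10 ≤ 10 → i=1, swap nums[1],nums[1] (no change) → [6, 10, 10, 8, 9, 12, 9, 10, 10, 10]
j=2: nums[2]=10 ≤ 10 → i=2, swap nums[2],nums[2] (no change) → [6, 10, 10, 8, 9, 12, 9, 10, 10, 10]
j=3: nums[3]=8 ≤ 10 → i=3, swap nums[3],nums[3] (no change) → [6, 10, 10, 8, 9, 12, 9, 10, 10, 10]
j=4: nums[4]=9 ≤ 10 → i=4, swap nums[4],nums[4] (no change) → [6, 10, 10, 8, 9, 12, 9, 10, 10, 10]
j=5: nums[5]=12 > 10 → no swap
j=6: nums[6]=9 ≤ 10 → i=5, swap nums[5],nums[6] → [6, 10, 10, 8, 9, 9, 12, 10, 10, 10]
j=7: nums[7]=10 ≤ 10 → i=6, swap nums[6],nums[7] → [6, 10, 10, 8, 9, 9, 10, 12, 10, 10]
j=8: nums[8]=10 ≤ 10 → i=7, swap nums[7],nums[8] → [6, 10, 10, 8, 9, 9, 10, 10, 12, 10]
final swap nums[8],nums[9] → [6, 10, 10, 8, 9, 9, 10, 10, 10, 12]; return 8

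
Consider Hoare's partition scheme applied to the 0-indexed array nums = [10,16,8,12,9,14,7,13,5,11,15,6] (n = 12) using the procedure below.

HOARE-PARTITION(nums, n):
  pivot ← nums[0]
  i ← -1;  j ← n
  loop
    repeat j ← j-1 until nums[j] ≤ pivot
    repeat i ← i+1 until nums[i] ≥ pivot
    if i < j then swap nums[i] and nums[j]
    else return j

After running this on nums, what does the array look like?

pivot = nums[0] = 10; i = -1, j = 12
j→11 (nums[11]=6≤10), i→0 (nums[0]=10≥10); i<j, swap → [6,16,8,12,9,14,7,13,5,11,15,10]
j→8 (nums[8]=5≤10), i→1 (nums[1]=16≥10); i<j, swap → [6,5,8,12,9,14,7,13,16,11,15,10]
j→6 (nums[6]=7≤10), i→3 (nums[3]=12≥10); i<j, swap → [6,5,8,7,9,14,12,13,16,11,15,10]
j→4, i→5; i≥j, return j=4. nums = [6,5,8,7,9,14,12,13,16,11,15,10]

[6,5,8,7,9,14,12,13,16,11,15,10]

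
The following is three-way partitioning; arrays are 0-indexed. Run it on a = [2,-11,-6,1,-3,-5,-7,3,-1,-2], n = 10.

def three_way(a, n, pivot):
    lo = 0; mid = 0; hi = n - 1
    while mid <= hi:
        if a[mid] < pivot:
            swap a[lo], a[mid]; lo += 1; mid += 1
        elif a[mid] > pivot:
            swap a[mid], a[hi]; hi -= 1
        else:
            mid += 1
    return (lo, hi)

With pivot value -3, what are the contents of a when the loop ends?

[-7,-11,-6,-5,-3,1,3,-1,-2,2]

lo=0 mid=0 hi=9
2>-3: swap(0,9), hi=8 ⇒ [-2,-11,-6,1,-3,-5,-7,3,-1,2]
-2>-3: swap(0,8), hi=7 ⇒ [-1,-11,-6,1,-3,-5,-7,3,-2,2]
-1>-3: swap(0,7), hi=6 ⇒ [3,-11,-6,1,-3,-5,-7,-1,-2,2]
3>-3: swap(0,6), hi=5 ⇒ [-7,-11,-6,1,-3,-5,3,-1,-2,2]
-7<-3: swap(0,0), lo=1 mid=1 ⇒ [-7,-11,-6,1,-3,-5,3,-1,-2,2]
-11<-3: swap(1,1), lo=2 mid=2 ⇒ [-7,-11,-6,1,-3,-5,3,-1,-2,2]
-6<-3: swap(2,2), lo=3 mid=3 ⇒ [-7,-11,-6,1,-3,-5,3,-1,-2,2]
1>-3: swap(3,5), hi=4 ⇒ [-7,-11,-6,-5,-3,1,3,-1,-2,2]
-5<-3: swap(3,3), lo=4 mid=4 ⇒ [-7,-11,-6,-5,-3,1,3,-1,-2,2]
-3=-3: mid=5
done. lo=4 hi=4; a=[-7,-11,-6,-5,-3,1,3,-1,-2,2]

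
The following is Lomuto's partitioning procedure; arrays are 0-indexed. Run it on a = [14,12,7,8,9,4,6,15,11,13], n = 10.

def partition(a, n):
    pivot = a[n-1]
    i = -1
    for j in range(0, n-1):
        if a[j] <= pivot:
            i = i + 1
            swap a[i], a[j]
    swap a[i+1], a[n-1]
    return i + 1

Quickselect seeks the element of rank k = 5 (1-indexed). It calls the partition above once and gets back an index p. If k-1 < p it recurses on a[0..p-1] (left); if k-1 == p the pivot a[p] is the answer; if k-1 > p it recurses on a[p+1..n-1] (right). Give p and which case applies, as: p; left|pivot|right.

7; left

pivot = a[9] = 13; i = -1
j=0: a[0]=14 > 13 → no swap
j=1: a[1]=12 ≤ 13 → i=0, swap a[0],a[1] → [12,14,7,8,9,4,6,15,11,13]
j=2: a[2]=7 ≤ 13 → i=1, swap a[1],a[2] → [12,7,14,8,9,4,6,15,11,13]
j=3: a[3]=8 ≤ 13 → i=2, swap a[2],a[3] → [12,7,8,14,9,4,6,15,11,13]
j=4: a[4]=9 ≤ 13 → i=3, swap a[3],a[4] → [12,7,8,9,14,4,6,15,11,13]
j=5: a[5]=4 ≤ 13 → i=4, swap a[4],a[5] → [12,7,8,9,4,14,6,15,11,13]
j=6: a[6]=6 ≤ 13 → i=5, swap a[5],a[6] → [12,7,8,9,4,6,14,15,11,13]
j=7: a[7]=15 > 13 → no swap
j=8: a[8]=11 ≤ 13 → i=6, swap a[6],a[8] → [12,7,8,9,4,6,11,15,14,13]
final swap a[7],a[9] → [12,7,8,9,4,6,11,13,14,15]; return 7
p = 7; k-1 = 4 < 7 ⇒ left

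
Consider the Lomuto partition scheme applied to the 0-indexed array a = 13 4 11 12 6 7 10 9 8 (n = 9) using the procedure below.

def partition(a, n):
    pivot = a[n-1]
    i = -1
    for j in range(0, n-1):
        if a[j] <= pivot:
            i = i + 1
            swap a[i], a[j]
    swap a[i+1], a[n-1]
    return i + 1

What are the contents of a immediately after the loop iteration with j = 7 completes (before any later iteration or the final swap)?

4 6 7 12 13 11 10 9 8

pivot=8, i=-1
j=0: 13>8, skip
j=1: 4≤8, i=0, swap(0,1) ⇒ 4 13 11 12 6 7 10 9 8
j=2: 11>8, skip
j=3: 12>8, skip
j=4: 6≤8, i=1, swap(1,4) ⇒ 4 6 11 12 13 7 10 9 8
j=5: 7≤8, i=2, swap(2,5) ⇒ 4 6 7 12 13 11 10 9 8
j=6: 10>8, skip
j=7: 9>8, skip
(after j=7) a = 4 6 7 12 13 11 10 9 8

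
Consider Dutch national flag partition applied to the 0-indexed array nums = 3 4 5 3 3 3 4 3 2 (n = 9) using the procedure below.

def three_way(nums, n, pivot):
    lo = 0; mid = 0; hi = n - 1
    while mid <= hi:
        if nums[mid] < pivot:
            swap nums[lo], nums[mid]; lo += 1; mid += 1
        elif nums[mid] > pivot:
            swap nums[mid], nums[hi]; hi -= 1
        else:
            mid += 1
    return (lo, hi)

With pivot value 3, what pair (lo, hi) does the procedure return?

pivot = 3; lo=0, mid=0, hi=8
nums[mid]=3=3: mid=1
nums[mid]=4>3: swap nums[1],nums[8]; hi=7 → 3 2 5 3 3 3 4 3 4
nums[mid]=2<3: swap nums[0],nums[1]; lo=1,mid=2 → 2 3 5 3 3 3 4 3 4
nums[mid]=5>3: swap nums[2],nums[7]; hi=6 → 2 3 3 3 3 3 4 5 4
nums[mid]=3=3: mid=3
nums[mid]=3=3: mid=4
nums[mid]=3=3: mid=5
nums[mid]=3=3: mid=6
nums[mid]=4>3: swap nums[6],nums[6]; hi=5 → 2 3 3 3 3 3 4 5 4
end: lo=1, hi=5; nums = 2 3 3 3 3 3 4 5 4

(1, 5)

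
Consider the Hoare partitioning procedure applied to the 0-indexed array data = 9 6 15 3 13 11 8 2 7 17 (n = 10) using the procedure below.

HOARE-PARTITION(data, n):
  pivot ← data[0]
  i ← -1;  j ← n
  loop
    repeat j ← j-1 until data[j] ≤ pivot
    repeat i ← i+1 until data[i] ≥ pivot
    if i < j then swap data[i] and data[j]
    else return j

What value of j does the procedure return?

4

pivot=9
j stops at 8 (7), i stops at 0 (9); swap ⇒ 7 6 15 3 13 11 8 2 9 17
j stops at 7 (2), i stops at 2 (15); swap ⇒ 7 6 2 3 13 11 8 15 9 17
j stops at 6 (8), i stops at 4 (13); swap ⇒ 7 6 2 3 8 11 13 15 9 17
j stops at 4, i stops at 5; i≥j ⇒ return 4. data=7 6 2 3 8 11 13 15 9 17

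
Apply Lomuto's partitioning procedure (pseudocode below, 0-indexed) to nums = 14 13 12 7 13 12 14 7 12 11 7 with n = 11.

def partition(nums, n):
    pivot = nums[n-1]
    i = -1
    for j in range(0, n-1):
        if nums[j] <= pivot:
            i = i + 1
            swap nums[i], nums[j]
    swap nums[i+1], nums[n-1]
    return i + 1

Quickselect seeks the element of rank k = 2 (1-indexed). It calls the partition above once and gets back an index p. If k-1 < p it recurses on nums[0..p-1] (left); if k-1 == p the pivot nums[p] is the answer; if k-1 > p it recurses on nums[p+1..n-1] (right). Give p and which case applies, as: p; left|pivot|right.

pivot = nums[10] = 7; i = -1
j=0: nums[0]=14 > 7 → no swap
j=1: nums[1]=13 > 7 → no swap
j=2: nums[2]=12 > 7 → no swap
j=3: nums[3]=7 ≤ 7 → i=0, swap nums[0],nums[3] → 7 13 12 14 13 12 14 7 12 11 7
j=4: nums[4]=13 > 7 → no swap
j=5: nums[5]=12 > 7 → no swap
j=6: nums[6]=14 > 7 → no swap
j=7: nums[7]=7 ≤ 7 → i=1, swap nums[1],nums[7] → 7 7 12 14 13 12 14 13 12 11 7
j=8: nums[8]=12 > 7 → no swap
j=9: nums[9]=11 > 7 → no swap
final swap nums[2],nums[10] → 7 7 7 14 13 12 14 13 12 11 12; return 2
p = 2; k-1 = 1 < 2 ⇒ left

2; left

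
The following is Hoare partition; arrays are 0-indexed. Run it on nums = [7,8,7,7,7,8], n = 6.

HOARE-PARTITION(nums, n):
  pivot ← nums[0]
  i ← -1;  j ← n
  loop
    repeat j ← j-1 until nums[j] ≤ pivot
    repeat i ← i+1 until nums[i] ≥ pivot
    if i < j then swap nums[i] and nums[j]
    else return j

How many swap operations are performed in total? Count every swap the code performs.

2

pivot = nums[0] = 7; i = -1, j = 6
j→4 (nums[4]=7≤7), i→0 (nums[0]=7≥7); i<j, swap → [7,8,7,7,7,8]
j→3 (nums[3]=7≤7), i→1 (nums[1]=8≥7); i<j, swap → [7,7,7,8,7,8]
j→2, i→2; i≥j, return j=2. nums = [7,7,7,8,7,8]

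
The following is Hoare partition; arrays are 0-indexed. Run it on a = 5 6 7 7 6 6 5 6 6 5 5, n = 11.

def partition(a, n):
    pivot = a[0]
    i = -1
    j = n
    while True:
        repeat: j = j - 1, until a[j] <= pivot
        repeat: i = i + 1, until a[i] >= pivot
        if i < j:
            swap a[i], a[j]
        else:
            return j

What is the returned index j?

2

pivot = a[0] = 5; i = -1, j = 11
j→10 (a[10]=5≤5), i→0 (a[0]=5≥5); i<j, swap → 5 6 7 7 6 6 5 6 6 5 5
j→9 (a[9]=5≤5), i→1 (a[1]=6≥5); i<j, swap → 5 5 7 7 6 6 5 6 6 6 5
j→6 (a[6]=5≤5), i→2 (a[2]=7≥5); i<j, swap → 5 5 5 7 6 6 7 6 6 6 5
j→2, i→3; i≥j, return j=2. a = 5 5 5 7 6 6 7 6 6 6 5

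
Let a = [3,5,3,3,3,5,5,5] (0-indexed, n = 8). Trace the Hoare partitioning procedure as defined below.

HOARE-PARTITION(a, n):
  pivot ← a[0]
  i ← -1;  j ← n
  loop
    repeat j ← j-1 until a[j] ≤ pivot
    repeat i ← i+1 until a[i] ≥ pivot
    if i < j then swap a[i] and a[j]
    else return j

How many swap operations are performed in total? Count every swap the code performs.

2

pivot = a[0] = 3; i = -1, j = 8
j→4 (a[4]=3≤3), i→0 (a[0]=3≥3); i<j, swap → [3,5,3,3,3,5,5,5]
j→3 (a[3]=3≤3), i→1 (a[1]=5≥3); i<j, swap → [3,3,3,5,3,5,5,5]
j→2, i→2; i≥j, return j=2. a = [3,3,3,5,3,5,5,5]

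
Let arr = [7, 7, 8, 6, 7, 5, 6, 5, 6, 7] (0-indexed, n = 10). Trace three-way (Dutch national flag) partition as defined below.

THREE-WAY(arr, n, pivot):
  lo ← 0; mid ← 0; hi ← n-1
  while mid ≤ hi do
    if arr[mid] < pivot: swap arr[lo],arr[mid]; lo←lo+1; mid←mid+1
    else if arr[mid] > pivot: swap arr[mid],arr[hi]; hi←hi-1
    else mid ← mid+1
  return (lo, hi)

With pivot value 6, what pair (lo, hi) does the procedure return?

(2, 4)

pivot = 6; lo=0, mid=0, hi=9
arr[mid]=7>6: swap arr[0],arr[9]; hi=8 → [7, 7, 8, 6, 7, 5, 6, 5, 6, 7]
arr[mid]=7>6: swap arr[0],arr[8]; hi=7 → [6, 7, 8, 6, 7, 5, 6, 5, 7, 7]
arr[mid]=6=6: mid=1
arr[mid]=7>6: swap arr[1],arr[7]; hi=6 → [6, 5, 8, 6, 7, 5, 6, 7, 7, 7]
arr[mid]=5<6: swap arr[0],arr[1]; lo=1,mid=2 → [5, 6, 8, 6, 7, 5, 6, 7, 7, 7]
arr[mid]=8>6: swap arr[2],arr[6]; hi=5 → [5, 6, 6, 6, 7, 5, 8, 7, 7, 7]
arr[mid]=6=6: mid=3
arr[mid]=6=6: mid=4
arr[mid]=7>6: swap arr[4],arr[5]; hi=4 → [5, 6, 6, 6, 5, 7, 8, 7, 7, 7]
arr[mid]=5<6: swap arr[1],arr[4]; lo=2,mid=5 → [5, 5, 6, 6, 6, 7, 8, 7, 7, 7]
end: lo=2, hi=4; arr = [5, 5, 6, 6, 6, 7, 8, 7, 7, 7]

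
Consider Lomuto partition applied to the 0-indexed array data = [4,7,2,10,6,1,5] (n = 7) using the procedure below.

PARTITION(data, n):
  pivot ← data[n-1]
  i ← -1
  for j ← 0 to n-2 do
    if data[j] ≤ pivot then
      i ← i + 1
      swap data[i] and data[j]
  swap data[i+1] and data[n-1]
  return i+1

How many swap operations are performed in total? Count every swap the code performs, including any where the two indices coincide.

pivot=5, i=-1
j=0: 4≤5, i=0, swap(0,0) ⇒ [4,7,2,10,6,1,5]
j=1: 7>5, skip
j=2: 2≤5, i=1, swap(1,2) ⇒ [4,2,7,10,6,1,5]
j=3: 10>5, skip
j=4: 6>5, skip
j=5: 1≤5, i=2, swap(2,5) ⇒ [4,2,1,10,6,7,5]
swap(3,6) ⇒ [4,2,1,5,6,7,10]; return 3

4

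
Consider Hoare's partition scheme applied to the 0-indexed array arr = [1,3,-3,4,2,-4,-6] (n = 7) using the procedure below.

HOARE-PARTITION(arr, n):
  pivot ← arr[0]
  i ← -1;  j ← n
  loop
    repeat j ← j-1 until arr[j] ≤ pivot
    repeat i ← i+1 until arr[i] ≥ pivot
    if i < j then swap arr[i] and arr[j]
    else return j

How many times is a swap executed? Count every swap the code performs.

2

pivot=1
j stops at 6 (-6), i stops at 0 (1); swap ⇒ [-6,3,-3,4,2,-4,1]
j stops at 5 (-4), i stops at 1 (3); swap ⇒ [-6,-4,-3,4,2,3,1]
j stops at 2, i stops at 3; i≥j ⇒ return 2. arr=[-6,-4,-3,4,2,3,1]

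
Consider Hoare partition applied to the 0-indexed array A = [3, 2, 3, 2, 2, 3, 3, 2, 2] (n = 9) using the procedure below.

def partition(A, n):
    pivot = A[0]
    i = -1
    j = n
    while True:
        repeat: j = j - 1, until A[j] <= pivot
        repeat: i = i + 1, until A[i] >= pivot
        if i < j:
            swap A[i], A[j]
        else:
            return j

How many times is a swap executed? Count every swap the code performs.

3

pivot=3
j stops at 8 (2), i stops at 0 (3); swap ⇒ [2, 2, 3, 2, 2, 3, 3, 2, 3]
j stops at 7 (2), i stops at 2 (3); swap ⇒ [2, 2, 2, 2, 2, 3, 3, 3, 3]
j stops at 6 (3), i stops at 5 (3); swap ⇒ [2, 2, 2, 2, 2, 3, 3, 3, 3]
j stops at 5, i stops at 6; i≥j ⇒ return 5. A=[2, 2, 2, 2, 2, 3, 3, 3, 3]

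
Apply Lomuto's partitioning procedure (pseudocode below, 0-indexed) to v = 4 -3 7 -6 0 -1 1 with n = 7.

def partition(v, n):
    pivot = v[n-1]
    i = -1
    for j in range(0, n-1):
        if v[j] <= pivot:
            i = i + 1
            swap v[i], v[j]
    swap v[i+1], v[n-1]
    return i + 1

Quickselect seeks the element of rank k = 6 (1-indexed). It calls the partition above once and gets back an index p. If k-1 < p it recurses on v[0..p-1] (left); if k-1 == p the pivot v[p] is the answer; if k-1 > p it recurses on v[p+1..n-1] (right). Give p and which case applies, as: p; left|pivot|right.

4; right

pivot = v[6] = 1; i = -1
j=0: v[0]=4 > 1 → no swap
j=1: v[1]=-3 ≤ 1 → i=0, swap v[0],v[1] → -3 4 7 -6 0 -1 1
j=2: v[2]=7 > 1 → no swap
j=3: v[3]=-6 ≤ 1 → i=1, swap v[1],v[3] → -3 -6 7 4 0 -1 1
j=4: v[4]=0 ≤ 1 → i=2, swap v[2],v[4] → -3 -6 0 4 7 -1 1
j=5: v[5]=-1 ≤ 1 → i=3, swap v[3],v[5] → -3 -6 0 -1 7 4 1
final swap v[4],v[6] → -3 -6 0 -1 1 4 7; return 4
p = 4; k-1 = 5 > 4 ⇒ right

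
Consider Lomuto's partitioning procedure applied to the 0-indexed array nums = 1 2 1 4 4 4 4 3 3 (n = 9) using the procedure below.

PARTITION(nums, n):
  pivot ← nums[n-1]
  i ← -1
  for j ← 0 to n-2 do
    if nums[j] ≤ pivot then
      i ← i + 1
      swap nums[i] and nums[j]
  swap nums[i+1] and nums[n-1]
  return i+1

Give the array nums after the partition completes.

pivot=3, i=-1
j=0: 1≤3, i=0, swap(0,0) ⇒ 1 2 1 4 4 4 4 3 3
j=1: 2≤3, i=1, swap(1,1) ⇒ 1 2 1 4 4 4 4 3 3
j=2: 1≤3, i=2, swap(2,2) ⇒ 1 2 1 4 4 4 4 3 3
j=3: 4>3, skip
j=4: 4>3, skip
j=5: 4>3, skip
j=6: 4>3, skip
j=7: 3≤3, i=3, swap(3,7) ⇒ 1 2 1 3 4 4 4 4 3
swap(4,8) ⇒ 1 2 1 3 3 4 4 4 4; return 4

1 2 1 3 3 4 4 4 4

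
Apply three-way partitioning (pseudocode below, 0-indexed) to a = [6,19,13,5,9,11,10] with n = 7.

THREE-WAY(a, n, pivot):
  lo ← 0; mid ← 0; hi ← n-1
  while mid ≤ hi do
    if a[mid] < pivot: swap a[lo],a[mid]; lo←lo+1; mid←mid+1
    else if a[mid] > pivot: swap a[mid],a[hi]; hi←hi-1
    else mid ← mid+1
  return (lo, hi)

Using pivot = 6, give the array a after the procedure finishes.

[5,6,13,9,11,10,19]

lo=0 mid=0 hi=6
6=6: mid=1
19>6: swap(1,6), hi=5 ⇒ [6,10,13,5,9,11,19]
10>6: swap(1,5), hi=4 ⇒ [6,11,13,5,9,10,19]
11>6: swap(1,4), hi=3 ⇒ [6,9,13,5,11,10,19]
9>6: swap(1,3), hi=2 ⇒ [6,5,13,9,11,10,19]
5<6: swap(0,1), lo=1 mid=2 ⇒ [5,6,13,9,11,10,19]
13>6: swap(2,2), hi=1 ⇒ [5,6,13,9,11,10,19]
done. lo=1 hi=1; a=[5,6,13,9,11,10,19]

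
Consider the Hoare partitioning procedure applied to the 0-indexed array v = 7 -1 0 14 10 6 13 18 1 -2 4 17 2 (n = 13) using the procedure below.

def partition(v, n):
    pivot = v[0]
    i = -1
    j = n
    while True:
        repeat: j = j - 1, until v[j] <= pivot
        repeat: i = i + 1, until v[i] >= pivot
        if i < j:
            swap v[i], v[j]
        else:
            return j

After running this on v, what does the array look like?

pivot=7
j stops at 12 (2), i stops at 0 (7); swap ⇒ 2 -1 0 14 10 6 13 18 1 -2 4 17 7
j stops at 10 (4), i stops at 3 (14); swap ⇒ 2 -1 0 4 10 6 13 18 1 -2 14 17 7
j stops at 9 (-2), i stops at 4 (10); swap ⇒ 2 -1 0 4 -2 6 13 18 1 10 14 17 7
j stops at 8 (1), i stops at 6 (13); swap ⇒ 2 -1 0 4 -2 6 1 18 13 10 14 17 7
j stops at 6, i stops at 7; i≥j ⇒ return 6. v=2 -1 0 4 -2 6 1 18 13 10 14 17 7

2 -1 0 4 -2 6 1 18 13 10 14 17 7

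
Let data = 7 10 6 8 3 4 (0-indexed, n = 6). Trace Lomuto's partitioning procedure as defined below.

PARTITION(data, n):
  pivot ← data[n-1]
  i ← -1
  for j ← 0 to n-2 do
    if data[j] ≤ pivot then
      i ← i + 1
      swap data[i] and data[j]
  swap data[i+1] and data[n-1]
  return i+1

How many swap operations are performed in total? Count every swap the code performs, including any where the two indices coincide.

pivot = data[5] = 4; i = -1
j=0: data[0]=7 > 4 → no swap
j=1: data[1]=10 > 4 → no swap
j=2: data[2]=6 > 4 → no swap
j=3: data[3]=8 > 4 → no swap
j=4: data[4]=3 ≤ 4 → i=0, swap data[0],data[4] → 3 10 6 8 7 4
final swap data[1],data[5] → 3 4 6 8 7 10; return 1

2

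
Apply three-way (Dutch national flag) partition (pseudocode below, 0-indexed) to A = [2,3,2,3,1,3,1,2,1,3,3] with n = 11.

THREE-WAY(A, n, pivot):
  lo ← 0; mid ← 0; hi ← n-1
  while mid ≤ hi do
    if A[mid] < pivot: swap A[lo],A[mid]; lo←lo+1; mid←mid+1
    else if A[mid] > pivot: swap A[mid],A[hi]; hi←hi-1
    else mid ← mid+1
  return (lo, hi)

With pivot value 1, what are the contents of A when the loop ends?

[1,1,1,3,3,2,2,3,3,3,2]

lo=0 mid=0 hi=10
2>1: swap(0,10), hi=9 ⇒ [3,3,2,3,1,3,1,2,1,3,2]
3>1: swap(0,9), hi=8 ⇒ [3,3,2,3,1,3,1,2,1,3,2]
3>1: swap(0,8), hi=7 ⇒ [1,3,2,3,1,3,1,2,3,3,2]
1=1: mid=1
3>1: swap(1,7), hi=6 ⇒ [1,2,2,3,1,3,1,3,3,3,2]
2>1: swap(1,6), hi=5 ⇒ [1,1,2,3,1,3,2,3,3,3,2]
1=1: mid=2
2>1: swap(2,5), hi=4 ⇒ [1,1,3,3,1,2,2,3,3,3,2]
3>1: swap(2,4), hi=3 ⇒ [1,1,1,3,3,2,2,3,3,3,2]
1=1: mid=3
3>1: swap(3,3), hi=2 ⇒ [1,1,1,3,3,2,2,3,3,3,2]
done. lo=0 hi=2; A=[1,1,1,3,3,2,2,3,3,3,2]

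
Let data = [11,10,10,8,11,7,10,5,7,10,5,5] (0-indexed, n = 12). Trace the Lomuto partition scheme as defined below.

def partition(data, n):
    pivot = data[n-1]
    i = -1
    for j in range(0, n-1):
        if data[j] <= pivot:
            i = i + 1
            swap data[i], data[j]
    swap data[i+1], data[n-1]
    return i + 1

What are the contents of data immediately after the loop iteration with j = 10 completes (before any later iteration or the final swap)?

pivot=5, i=-1
j=0: 11>5, skip
j=1: 10>5, skip
j=2: 10>5, skip
j=3: 8>5, skip
j=4: 11>5, skip
j=5: 7>5, skip
j=6: 10>5, skip
j=7: 5≤5, i=0, swap(0,7) ⇒ [5,10,10,8,11,7,10,11,7,10,5,5]
j=8: 7>5, skip
j=9: 10>5, skip
j=10: 5≤5, i=1, swap(1,10) ⇒ [5,5,10,8,11,7,10,11,7,10,10,5]
(after j=10) data = [5,5,10,8,11,7,10,11,7,10,10,5]

[5,5,10,8,11,7,10,11,7,10,10,5]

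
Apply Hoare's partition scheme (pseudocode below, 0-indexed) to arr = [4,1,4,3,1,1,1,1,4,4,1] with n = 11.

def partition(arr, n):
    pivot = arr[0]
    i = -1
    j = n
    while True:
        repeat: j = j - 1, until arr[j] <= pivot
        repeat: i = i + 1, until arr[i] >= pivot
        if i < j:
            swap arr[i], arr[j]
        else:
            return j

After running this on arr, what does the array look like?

[1,1,4,3,1,1,1,1,4,4,4]

pivot = arr[0] = 4; i = -1, j = 11
j→10 (arr[10]=1≤4), i→0 (arr[0]=4≥4); i<j, swap → [1,1,4,3,1,1,1,1,4,4,4]
j→9 (arr[9]=4≤4), i→2 (arr[2]=4≥4); i<j, swap → [1,1,4,3,1,1,1,1,4,4,4]
j→8, i→8; i≥j, return j=8. arr = [1,1,4,3,1,1,1,1,4,4,4]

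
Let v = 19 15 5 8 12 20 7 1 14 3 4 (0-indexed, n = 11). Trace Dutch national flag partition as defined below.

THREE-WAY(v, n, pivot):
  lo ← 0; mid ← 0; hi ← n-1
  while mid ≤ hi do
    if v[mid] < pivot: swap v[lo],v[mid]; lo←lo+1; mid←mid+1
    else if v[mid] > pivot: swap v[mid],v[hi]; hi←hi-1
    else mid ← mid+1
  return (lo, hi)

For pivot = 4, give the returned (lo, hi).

(2, 2)

lo=0 mid=0 hi=10
19>4: swap(0,10), hi=9 ⇒ 4 15 5 8 12 20 7 1 14 3 19
4=4: mid=1
15>4: swap(1,9), hi=8 ⇒ 4 3 5 8 12 20 7 1 14 15 19
3<4: swap(0,1), lo=1 mid=2 ⇒ 3 4 5 8 12 20 7 1 14 15 19
5>4: swap(2,8), hi=7 ⇒ 3 4 14 8 12 20 7 1 5 15 19
14>4: swap(2,7), hi=6 ⇒ 3 4 1 8 12 20 7 14 5 15 19
1<4: swap(1,2), lo=2 mid=3 ⇒ 3 1 4 8 12 20 7 14 5 15 19
8>4: swap(3,6), hi=5 ⇒ 3 1 4 7 12 20 8 14 5 15 19
7>4: swap(3,5), hi=4 ⇒ 3 1 4 20 12 7 8 14 5 15 19
20>4: swap(3,4), hi=3 ⇒ 3 1 4 12 20 7 8 14 5 15 19
12>4: swap(3,3), hi=2 ⇒ 3 1 4 12 20 7 8 14 5 15 19
done. lo=2 hi=2; v=3 1 4 12 20 7 8 14 5 15 19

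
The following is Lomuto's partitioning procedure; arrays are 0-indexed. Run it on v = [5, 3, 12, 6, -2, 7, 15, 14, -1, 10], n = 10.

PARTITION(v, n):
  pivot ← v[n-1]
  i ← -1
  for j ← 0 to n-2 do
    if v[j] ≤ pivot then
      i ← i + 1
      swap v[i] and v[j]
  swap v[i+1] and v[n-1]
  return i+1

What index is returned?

6

pivot=10, i=-1
j=0: 5≤10, i=0, swap(0,0) ⇒ [5, 3, 12, 6, -2, 7, 15, 14, -1, 10]
j=1: 3≤10, i=1, swap(1,1) ⇒ [5, 3, 12, 6, -2, 7, 15, 14, -1, 10]
j=2: 12>10, skip
j=3: 6≤10, i=2, swap(2,3) ⇒ [5, 3, 6, 12, -2, 7, 15, 14, -1, 10]
j=4: -2≤10, i=3, swap(3,4) ⇒ [5, 3, 6, -2, 12, 7, 15, 14, -1, 10]
j=5: 7≤10, i=4, swap(4,5) ⇒ [5, 3, 6, -2, 7, 12, 15, 14, -1, 10]
j=6: 15>10, skip
j=7: 14>10, skip
j=8: -1≤10, i=5, swap(5,8) ⇒ [5, 3, 6, -2, 7, -1, 15, 14, 12, 10]
swap(6,9) ⇒ [5, 3, 6, -2, 7, -1, 10, 14, 12, 15]; return 6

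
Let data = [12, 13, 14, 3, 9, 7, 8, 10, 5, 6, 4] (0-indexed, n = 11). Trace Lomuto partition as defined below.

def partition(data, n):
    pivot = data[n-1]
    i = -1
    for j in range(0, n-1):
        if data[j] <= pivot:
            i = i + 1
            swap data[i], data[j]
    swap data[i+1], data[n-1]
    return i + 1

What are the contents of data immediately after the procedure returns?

[3, 4, 14, 12, 9, 7, 8, 10, 5, 6, 13]

pivot=4, i=-1
j=0: 12>4, skip
j=1: 13>4, skip
j=2: 14>4, skip
j=3: 3≤4, i=0, swap(0,3) ⇒ [3, 13, 14, 12, 9, 7, 8, 10, 5, 6, 4]
j=4: 9>4, skip
j=5: 7>4, skip
j=6: 8>4, skip
j=7: 10>4, skip
j=8: 5>4, skip
j=9: 6>4, skip
swap(1,10) ⇒ [3, 4, 14, 12, 9, 7, 8, 10, 5, 6, 13]; return 1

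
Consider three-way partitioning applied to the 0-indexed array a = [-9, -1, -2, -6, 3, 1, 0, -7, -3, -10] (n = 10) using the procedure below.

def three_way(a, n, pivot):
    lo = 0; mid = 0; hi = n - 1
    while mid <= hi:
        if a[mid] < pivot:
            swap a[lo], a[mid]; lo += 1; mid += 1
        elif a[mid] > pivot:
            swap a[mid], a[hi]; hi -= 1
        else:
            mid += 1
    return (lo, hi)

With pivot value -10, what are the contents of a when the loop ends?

[-10, -2, -6, 3, 1, 0, -7, -3, -1, -9]

lo=0 mid=0 hi=9
-9>-10: swap(0,9), hi=8 ⇒ [-10, -1, -2, -6, 3, 1, 0, -7, -3, -9]
-10=-10: mid=1
-1>-10: swap(1,8), hi=7 ⇒ [-10, -3, -2, -6, 3, 1, 0, -7, -1, -9]
-3>-10: swap(1,7), hi=6 ⇒ [-10, -7, -2, -6, 3, 1, 0, -3, -1, -9]
-7>-10: swap(1,6), hi=5 ⇒ [-10, 0, -2, -6, 3, 1, -7, -3, -1, -9]
0>-10: swap(1,5), hi=4 ⇒ [-10, 1, -2, -6, 3, 0, -7, -3, -1, -9]
1>-10: swap(1,4), hi=3 ⇒ [-10, 3, -2, -6, 1, 0, -7, -3, -1, -9]
3>-10: swap(1,3), hi=2 ⇒ [-10, -6, -2, 3, 1, 0, -7, -3, -1, -9]
-6>-10: swap(1,2), hi=1 ⇒ [-10, -2, -6, 3, 1, 0, -7, -3, -1, -9]
-2>-10: swap(1,1), hi=0 ⇒ [-10, -2, -6, 3, 1, 0, -7, -3, -1, -9]
done. lo=0 hi=0; a=[-10, -2, -6, 3, 1, 0, -7, -3, -1, -9]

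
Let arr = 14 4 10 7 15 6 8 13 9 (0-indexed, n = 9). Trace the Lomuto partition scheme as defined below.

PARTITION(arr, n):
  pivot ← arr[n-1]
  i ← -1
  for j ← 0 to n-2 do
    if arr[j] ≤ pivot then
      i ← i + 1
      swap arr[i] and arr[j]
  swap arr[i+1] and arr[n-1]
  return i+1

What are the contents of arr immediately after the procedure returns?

pivot=9, i=-1
j=0: 14>9, skip
j=1: 4≤9, i=0, swap(0,1) ⇒ 4 14 10 7 15 6 8 13 9
j=2: 10>9, skip
j=3: 7≤9, i=1, swap(1,3) ⇒ 4 7 10 14 15 6 8 13 9
j=4: 15>9, skip
j=5: 6≤9, i=2, swap(2,5) ⇒ 4 7 6 14 15 10 8 13 9
j=6: 8≤9, i=3, swap(3,6) ⇒ 4 7 6 8 15 10 14 13 9
j=7: 13>9, skip
swap(4,8) ⇒ 4 7 6 8 9 10 14 13 15; return 4

4 7 6 8 9 10 14 13 15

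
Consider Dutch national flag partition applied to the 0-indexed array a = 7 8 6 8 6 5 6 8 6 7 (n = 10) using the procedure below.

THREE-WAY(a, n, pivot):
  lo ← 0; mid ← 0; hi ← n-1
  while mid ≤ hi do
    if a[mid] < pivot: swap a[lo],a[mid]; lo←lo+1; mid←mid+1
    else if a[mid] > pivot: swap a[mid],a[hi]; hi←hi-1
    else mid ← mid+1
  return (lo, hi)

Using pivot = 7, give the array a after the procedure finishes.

pivot = 7; lo=0, mid=0, hi=9
a[mid]=7=7: mid=1
a[mid]=8>7: swap a[1],a[9]; hi=8 → 7 7 6 8 6 5 6 8 6 8
a[mid]=7=7: mid=2
a[mid]=6<7: swap a[0],a[2]; lo=1,mid=3 → 6 7 7 8 6 5 6 8 6 8
a[mid]=8>7: swap a[3],a[8]; hi=7 → 6 7 7 6 6 5 6 8 8 8
a[mid]=6<7: swap a[1],a[3]; lo=2,mid=4 → 6 6 7 7 6 5 6 8 8 8
a[mid]=6<7: swap a[2],a[4]; lo=3,mid=5 → 6 6 6 7 7 5 6 8 8 8
a[mid]=5<7: swap a[3],a[5]; lo=4,mid=6 → 6 6 6 5 7 7 6 8 8 8
a[mid]=6<7: swap a[4],a[6]; lo=5,mid=7 → 6 6 6 5 6 7 7 8 8 8
a[mid]=8>7: swap a[7],a[7]; hi=6 → 6 6 6 5 6 7 7 8 8 8
end: lo=5, hi=6; a = 6 6 6 5 6 7 7 8 8 8

6 6 6 5 6 7 7 8 8 8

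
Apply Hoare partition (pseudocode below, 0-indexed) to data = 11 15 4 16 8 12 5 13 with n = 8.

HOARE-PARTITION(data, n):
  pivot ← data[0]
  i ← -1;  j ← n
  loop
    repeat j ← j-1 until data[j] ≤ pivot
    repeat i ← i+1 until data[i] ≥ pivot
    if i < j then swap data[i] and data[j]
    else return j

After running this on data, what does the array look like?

pivot = data[0] = 11; i = -1, j = 8
j→6 (data[6]=5≤11), i→0 (data[0]=11≥11); i<j, swap → 5 15 4 16 8 12 11 13
j→4 (data[4]=8≤11), i→1 (data[1]=15≥11); i<j, swap → 5 8 4 16 15 12 11 13
j→2, i→3; i≥j, return j=2. data = 5 8 4 16 15 12 11 13

5 8 4 16 15 12 11 13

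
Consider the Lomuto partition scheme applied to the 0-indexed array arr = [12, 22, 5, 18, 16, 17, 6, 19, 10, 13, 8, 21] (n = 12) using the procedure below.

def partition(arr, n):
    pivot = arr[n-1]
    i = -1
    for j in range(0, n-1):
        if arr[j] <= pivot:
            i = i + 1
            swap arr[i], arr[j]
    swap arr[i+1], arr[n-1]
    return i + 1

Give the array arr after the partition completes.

[12, 5, 18, 16, 17, 6, 19, 10, 13, 8, 21, 22]

pivot=21, i=-1
j=0: 12≤21, i=0, swap(0,0) ⇒ [12, 22, 5, 18, 16, 17, 6, 19, 10, 13, 8, 21]
j=1: 22>21, skip
j=2: 5≤21, i=1, swap(1,2) ⇒ [12, 5, 22, 18, 16, 17, 6, 19, 10, 13, 8, 21]
j=3: 18≤21, i=2, swap(2,3) ⇒ [12, 5, 18, 22, 16, 17, 6, 19, 10, 13, 8, 21]
j=4: 16≤21, i=3, swap(3,4) ⇒ [12, 5, 18, 16, 22, 17, 6, 19, 10, 13, 8, 21]
j=5: 17≤21, i=4, swap(4,5) ⇒ [12, 5, 18, 16, 17, 22, 6, 19, 10, 13, 8, 21]
j=6: 6≤21, i=5, swap(5,6) ⇒ [12, 5, 18, 16, 17, 6, 22, 19, 10, 13, 8, 21]
j=7: 19≤21, i=6, swap(6,7) ⇒ [12, 5, 18, 16, 17, 6, 19, 22, 10, 13, 8, 21]
j=8: 10≤21, i=7, swap(7,8) ⇒ [12, 5, 18, 16, 17, 6, 19, 10, 22, 13, 8, 21]
j=9: 13≤21, i=8, swap(8,9) ⇒ [12, 5, 18, 16, 17, 6, 19, 10, 13, 22, 8, 21]
j=10: 8≤21, i=9, swap(9,10) ⇒ [12, 5, 18, 16, 17, 6, 19, 10, 13, 8, 22, 21]
swap(10,11) ⇒ [12, 5, 18, 16, 17, 6, 19, 10, 13, 8, 21, 22]; return 10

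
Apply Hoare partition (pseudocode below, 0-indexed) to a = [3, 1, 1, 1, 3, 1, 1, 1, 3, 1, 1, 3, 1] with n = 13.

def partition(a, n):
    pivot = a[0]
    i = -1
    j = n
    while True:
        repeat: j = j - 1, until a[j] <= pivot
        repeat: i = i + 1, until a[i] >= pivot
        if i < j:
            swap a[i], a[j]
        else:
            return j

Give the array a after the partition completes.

[1, 1, 1, 1, 3, 1, 1, 1, 1, 1, 3, 3, 3]

pivot = a[0] = 3; i = -1, j = 13
j→12 (a[12]=1≤3), i→0 (a[0]=3≥3); i<j, swap → [1, 1, 1, 1, 3, 1, 1, 1, 3, 1, 1, 3, 3]
j→11 (a[11]=3≤3), i→4 (a[4]=3≥3); i<j, swap → [1, 1, 1, 1, 3, 1, 1, 1, 3, 1, 1, 3, 3]
j→10 (a[10]=1≤3), i→8 (a[8]=3≥3); i<j, swap → [1, 1, 1, 1, 3, 1, 1, 1, 1, 1, 3, 3, 3]
j→9, i→10; i≥j, return j=9. a = [1, 1, 1, 1, 3, 1, 1, 1, 1, 1, 3, 3, 3]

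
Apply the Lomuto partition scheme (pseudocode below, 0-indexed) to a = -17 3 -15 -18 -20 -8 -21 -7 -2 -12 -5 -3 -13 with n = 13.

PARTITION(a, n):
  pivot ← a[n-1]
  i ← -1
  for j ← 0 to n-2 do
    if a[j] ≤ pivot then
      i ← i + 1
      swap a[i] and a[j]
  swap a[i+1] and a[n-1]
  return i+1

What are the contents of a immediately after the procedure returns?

pivot = a[12] = -13; i = -1
j=0: a[0]=-17 ≤ -13 → i=0, swap a[0],a[0] (no change) → -17 3 -15 -18 -20 -8 -21 -7 -2 -12 -5 -3 -13
j=1: a[1]=3 > -13 → no swap
j=2: a[2]=-15 ≤ -13 → i=1, swap a[1],a[2] → -17 -15 3 -18 -20 -8 -21 -7 -2 -12 -5 -3 -13
j=3: a[3]=-18 ≤ -13 → i=2, swap a[2],a[3] → -17 -15 -18 3 -20 -8 -21 -7 -2 -12 -5 -3 -13
j=4: a[4]=-20 ≤ -13 → i=3, swap a[3],a[4] → -17 -15 -18 -20 3 -8 -21 -7 -2 -12 -5 -3 -13
j=5: a[5]=-8 > -13 → no swap
j=6: a[6]=-21 ≤ -13 → i=4, swap a[4],a[6] → -17 -15 -18 -20 -21 -8 3 -7 -2 -12 -5 -3 -13
j=7: a[7]=-7 > -13 → no swap
j=8: a[8]=-2 > -13 → no swap
j=9: a[9]=-12 > -13 → no swap
j=10: a[10]=-5 > -13 → no swap
j=11: a[11]=-3 > -13 → no swap
final swap a[5],a[12] → -17 -15 -18 -20 -21 -13 3 -7 -2 -12 -5 -3 -8; return 5

-17 -15 -18 -20 -21 -13 3 -7 -2 -12 -5 -3 -8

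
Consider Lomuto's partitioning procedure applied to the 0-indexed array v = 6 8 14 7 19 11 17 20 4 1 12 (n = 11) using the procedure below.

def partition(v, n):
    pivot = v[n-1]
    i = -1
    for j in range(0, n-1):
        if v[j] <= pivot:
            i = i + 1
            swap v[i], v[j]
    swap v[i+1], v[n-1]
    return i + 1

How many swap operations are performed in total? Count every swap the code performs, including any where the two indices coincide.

pivot=12, i=-1
j=0: 6≤12, i=0, swap(0,0) ⇒ 6 8 14 7 19 11 17 20 4 1 12
j=1: 8≤12, i=1, swap(1,1) ⇒ 6 8 14 7 19 11 17 20 4 1 12
j=2: 14>12, skip
j=3: 7≤12, i=2, swap(2,3) ⇒ 6 8 7 14 19 11 17 20 4 1 12
j=4: 19>12, skip
j=5: 11≤12, i=3, swap(3,5) ⇒ 6 8 7 11 19 14 17 20 4 1 12
j=6: 17>12, skip
j=7: 20>12, skip
j=8: 4≤12, i=4, swap(4,8) ⇒ 6 8 7 11 4 14 17 20 19 1 12
j=9: 1≤12, i=5, swap(5,9) ⇒ 6 8 7 11 4 1 17 20 19 14 12
swap(6,10) ⇒ 6 8 7 11 4 1 12 20 19 14 17; return 6

7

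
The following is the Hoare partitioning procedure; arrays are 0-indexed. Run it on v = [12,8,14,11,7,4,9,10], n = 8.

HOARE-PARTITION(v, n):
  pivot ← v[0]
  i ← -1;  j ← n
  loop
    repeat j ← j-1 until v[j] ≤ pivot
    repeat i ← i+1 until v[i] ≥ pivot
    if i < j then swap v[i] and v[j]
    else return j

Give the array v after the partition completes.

[10,8,9,11,7,4,14,12]

pivot = v[0] = 12; i = -1, j = 8
j→7 (v[7]=10≤12), i→0 (v[0]=12≥12); i<j, swap → [10,8,14,11,7,4,9,12]
j→6 (v[6]=9≤12), i→2 (v[2]=14≥12); i<j, swap → [10,8,9,11,7,4,14,12]
j→5, i→6; i≥j, return j=5. v = [10,8,9,11,7,4,14,12]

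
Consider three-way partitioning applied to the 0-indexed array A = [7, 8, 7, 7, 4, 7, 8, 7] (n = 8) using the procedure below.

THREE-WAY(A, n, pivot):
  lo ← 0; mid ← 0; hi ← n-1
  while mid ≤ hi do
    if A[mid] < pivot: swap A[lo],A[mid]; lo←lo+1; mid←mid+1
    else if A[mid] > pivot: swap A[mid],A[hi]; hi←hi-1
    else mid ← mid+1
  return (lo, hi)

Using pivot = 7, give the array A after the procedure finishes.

[4, 7, 7, 7, 7, 7, 8, 8]

pivot = 7; lo=0, mid=0, hi=7
A[mid]=7=7: mid=1
A[mid]=8>7: swap A[1],A[7]; hi=6 → [7, 7, 7, 7, 4, 7, 8, 8]
A[mid]=7=7: mid=2
A[mid]=7=7: mid=3
A[mid]=7=7: mid=4
A[mid]=4<7: swap A[0],A[4]; lo=1,mid=5 → [4, 7, 7, 7, 7, 7, 8, 8]
A[mid]=7=7: mid=6
A[mid]=8>7: swap A[6],A[6]; hi=5 → [4, 7, 7, 7, 7, 7, 8, 8]
end: lo=1, hi=5; A = [4, 7, 7, 7, 7, 7, 8, 8]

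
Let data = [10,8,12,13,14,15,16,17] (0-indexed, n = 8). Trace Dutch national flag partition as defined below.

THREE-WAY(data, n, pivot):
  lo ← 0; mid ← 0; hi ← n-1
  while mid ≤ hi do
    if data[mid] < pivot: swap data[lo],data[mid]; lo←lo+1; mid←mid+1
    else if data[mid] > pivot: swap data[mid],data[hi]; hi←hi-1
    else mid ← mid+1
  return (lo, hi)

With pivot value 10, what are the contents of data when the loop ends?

pivot = 10; lo=0, mid=0, hi=7
data[mid]=10=10: mid=1
data[mid]=8<10: swap data[0],data[1]; lo=1,mid=2 → [8,10,12,13,14,15,16,17]
data[mid]=12>10: swap data[2],data[7]; hi=6 → [8,10,17,13,14,15,16,12]
data[mid]=17>10: swap data[2],data[6]; hi=5 → [8,10,16,13,14,15,17,12]
data[mid]=16>10: swap data[2],data[5]; hi=4 → [8,10,15,13,14,16,17,12]
data[mid]=15>10: swap data[2],data[4]; hi=3 → [8,10,14,13,15,16,17,12]
data[mid]=14>10: swap data[2],data[3]; hi=2 → [8,10,13,14,15,16,17,12]
data[mid]=13>10: swap data[2],data[2]; hi=1 → [8,10,13,14,15,16,17,12]
end: lo=1, hi=1; data = [8,10,13,14,15,16,17,12]

[8,10,13,14,15,16,17,12]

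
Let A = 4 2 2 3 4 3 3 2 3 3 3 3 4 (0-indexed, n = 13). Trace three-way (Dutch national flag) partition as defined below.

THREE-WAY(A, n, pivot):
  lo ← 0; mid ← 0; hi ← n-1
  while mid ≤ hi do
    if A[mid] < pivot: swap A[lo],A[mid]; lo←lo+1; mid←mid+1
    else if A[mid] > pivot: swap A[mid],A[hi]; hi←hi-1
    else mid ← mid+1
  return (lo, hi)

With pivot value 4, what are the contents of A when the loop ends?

2 2 3 3 3 2 3 3 3 3 4 4 4

lo=0 mid=0 hi=12
4=4: mid=1
2<4: swap(0,1), lo=1 mid=2 ⇒ 2 4 2 3 4 3 3 2 3 3 3 3 4
2<4: swap(1,2), lo=2 mid=3 ⇒ 2 2 4 3 4 3 3 2 3 3 3 3 4
3<4: swap(2,3), lo=3 mid=4 ⇒ 2 2 3 4 4 3 3 2 3 3 3 3 4
4=4: mid=5
3<4: swap(3,5), lo=4 mid=6 ⇒ 2 2 3 3 4 4 3 2 3 3 3 3 4
3<4: swap(4,6), lo=5 mid=7 ⇒ 2 2 3 3 3 4 4 2 3 3 3 3 4
2<4: swap(5,7), lo=6 mid=8 ⇒ 2 2 3 3 3 2 4 4 3 3 3 3 4
3<4: swap(6,8), lo=7 mid=9 ⇒ 2 2 3 3 3 2 3 4 4 3 3 3 4
3<4: swap(7,9), lo=8 mid=10 ⇒ 2 2 3 3 3 2 3 3 4 4 3 3 4
3<4: swap(8,10), lo=9 mid=11 ⇒ 2 2 3 3 3 2 3 3 3 4 4 3 4
3<4: swap(9,11), lo=10 mid=12 ⇒ 2 2 3 3 3 2 3 3 3 3 4 4 4
4=4: mid=13
done. lo=10 hi=12; A=2 2 3 3 3 2 3 3 3 3 4 4 4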